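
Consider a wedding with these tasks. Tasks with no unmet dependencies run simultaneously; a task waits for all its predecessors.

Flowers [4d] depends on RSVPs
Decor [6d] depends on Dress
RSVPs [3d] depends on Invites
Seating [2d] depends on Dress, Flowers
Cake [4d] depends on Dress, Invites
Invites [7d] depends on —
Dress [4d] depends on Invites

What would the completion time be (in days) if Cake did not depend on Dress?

17

Original critical path: Invites→Dress→Decor = 7+4+6 = 17 ⇒ 17 days.
Without Dress→Cake, Cake's earliest start moves from 11 to 7.
New critical path: Invites→Dress→Decor = 7+4+6 = 17 ⇒ 17 days.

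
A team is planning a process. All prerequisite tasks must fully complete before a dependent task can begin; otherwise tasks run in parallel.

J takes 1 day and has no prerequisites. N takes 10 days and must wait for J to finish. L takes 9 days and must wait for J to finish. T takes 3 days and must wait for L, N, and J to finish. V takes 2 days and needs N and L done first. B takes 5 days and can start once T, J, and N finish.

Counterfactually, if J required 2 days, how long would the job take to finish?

As given, the longest chain is J→N→T→B = 1+10+3+5 = 19, so the finish is 19 days.
Since J is critical, the +1 change carries straight to that chain (now 20 days).
The critical path is still J→N→T→B; finish is now 20 days.

20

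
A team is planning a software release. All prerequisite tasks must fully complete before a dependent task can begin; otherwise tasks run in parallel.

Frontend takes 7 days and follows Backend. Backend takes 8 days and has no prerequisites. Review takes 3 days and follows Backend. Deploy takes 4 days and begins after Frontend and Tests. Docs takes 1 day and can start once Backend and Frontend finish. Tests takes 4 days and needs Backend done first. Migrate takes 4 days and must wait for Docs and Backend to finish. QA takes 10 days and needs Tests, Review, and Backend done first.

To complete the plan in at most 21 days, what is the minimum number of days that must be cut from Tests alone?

1

Current finish: 22 days; target: 21.
Tests is on every critical path, so each day cut from Tests cuts the finish by one (this holds down to a finish of 21).
Need 22 − 21 = 1 day off Tests → Tests becomes 3 days, finish becomes 21.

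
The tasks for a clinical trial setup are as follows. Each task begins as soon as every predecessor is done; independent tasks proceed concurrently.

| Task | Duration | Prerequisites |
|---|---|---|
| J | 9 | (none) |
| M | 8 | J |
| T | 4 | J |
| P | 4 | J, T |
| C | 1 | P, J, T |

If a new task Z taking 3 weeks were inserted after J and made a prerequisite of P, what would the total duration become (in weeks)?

18

Originally the job takes 18 weeks.
With Z inserted, P now waits for max(J, T, Z).
New critical path: J→T→P→C = 9+4+4+1 = 18 ⇒ 18 weeks.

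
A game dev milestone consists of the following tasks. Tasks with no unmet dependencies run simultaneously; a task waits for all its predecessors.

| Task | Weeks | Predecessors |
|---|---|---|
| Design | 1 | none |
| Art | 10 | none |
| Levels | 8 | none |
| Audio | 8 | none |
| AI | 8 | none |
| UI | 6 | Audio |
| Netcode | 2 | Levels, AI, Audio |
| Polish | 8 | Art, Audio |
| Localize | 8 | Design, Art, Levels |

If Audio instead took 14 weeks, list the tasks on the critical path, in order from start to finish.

Audio, Polish

As given, the longest chain is Art→Polish = 10+8 = 18, so the finish is 18 weeks.
The longest path through Audio is only 16 weeks, so Audio has float 2.
The binding chain switches to Audio→Polish = 14+8 = 22; finish 22 weeks.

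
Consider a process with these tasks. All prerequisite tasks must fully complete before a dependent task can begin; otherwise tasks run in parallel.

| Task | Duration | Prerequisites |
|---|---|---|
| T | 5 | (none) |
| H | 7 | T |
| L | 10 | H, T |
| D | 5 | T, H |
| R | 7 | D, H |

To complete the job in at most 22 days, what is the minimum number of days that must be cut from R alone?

Current finish: 24 days; target: 22.
R is on every critical path, so each day cut from R cuts the finish by one (this holds down to a finish of 22).
Need 24 − 22 = 2 days off R → R becomes 5 days, finish becomes 22.

2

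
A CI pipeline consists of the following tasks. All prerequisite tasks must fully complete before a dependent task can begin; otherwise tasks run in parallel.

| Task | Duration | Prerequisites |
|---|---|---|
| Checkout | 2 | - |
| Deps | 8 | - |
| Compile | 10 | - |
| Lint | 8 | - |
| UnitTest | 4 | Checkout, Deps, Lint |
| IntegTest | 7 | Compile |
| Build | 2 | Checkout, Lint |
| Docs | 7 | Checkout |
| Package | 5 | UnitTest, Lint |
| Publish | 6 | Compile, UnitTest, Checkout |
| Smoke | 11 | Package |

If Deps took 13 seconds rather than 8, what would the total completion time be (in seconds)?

33

Critical path before the change: Deps→UnitTest→Package→Smoke = 8+4+5+11 = 28 giving 28 seconds.
Deps lies on that path, so at 13 seconds the path becomes 33 seconds.
That remains the longest chain; total 33 seconds.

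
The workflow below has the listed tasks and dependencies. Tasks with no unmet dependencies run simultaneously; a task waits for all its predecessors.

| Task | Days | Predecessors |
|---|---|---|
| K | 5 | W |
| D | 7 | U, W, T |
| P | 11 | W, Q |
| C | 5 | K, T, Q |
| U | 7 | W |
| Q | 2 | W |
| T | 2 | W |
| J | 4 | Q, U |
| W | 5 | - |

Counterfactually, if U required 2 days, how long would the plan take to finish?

18

Baseline: W→U→D = 5+7+7 = 19 → 19 days.
U lies on that path, so at 2 days the path becomes 14 days.
The binding chain switches to W→Q→P = 5+2+11 = 18; finish 18 days.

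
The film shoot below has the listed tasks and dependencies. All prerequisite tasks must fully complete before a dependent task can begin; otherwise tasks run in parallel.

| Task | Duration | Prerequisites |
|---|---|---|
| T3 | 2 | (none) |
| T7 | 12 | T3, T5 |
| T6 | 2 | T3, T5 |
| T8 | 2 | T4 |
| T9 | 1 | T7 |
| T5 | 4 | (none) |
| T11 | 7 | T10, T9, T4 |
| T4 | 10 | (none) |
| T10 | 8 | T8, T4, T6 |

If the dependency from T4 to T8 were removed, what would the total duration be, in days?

25

Before: longest chain T4→T8→T10→T11 = 10+2+8+7 = 27, finish 27.
Without T4→T8, T8's earliest start moves from 10 to 0.
After: T4→T10→T11 = 10+8+7 = 25 → 25 days.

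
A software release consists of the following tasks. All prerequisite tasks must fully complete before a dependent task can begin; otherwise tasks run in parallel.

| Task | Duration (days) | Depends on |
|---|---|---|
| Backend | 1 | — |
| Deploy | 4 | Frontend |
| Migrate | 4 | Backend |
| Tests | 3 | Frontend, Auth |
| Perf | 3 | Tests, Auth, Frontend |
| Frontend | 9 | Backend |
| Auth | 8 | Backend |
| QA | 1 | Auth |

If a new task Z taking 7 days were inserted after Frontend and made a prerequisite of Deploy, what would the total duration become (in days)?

Originally the project takes 16 days.
With Z inserted, Deploy now waits for max(Frontend, Z).
New critical path: Backend→Frontend→Z→Deploy = 1+9+7+4 = 21 ⇒ 21 days.

21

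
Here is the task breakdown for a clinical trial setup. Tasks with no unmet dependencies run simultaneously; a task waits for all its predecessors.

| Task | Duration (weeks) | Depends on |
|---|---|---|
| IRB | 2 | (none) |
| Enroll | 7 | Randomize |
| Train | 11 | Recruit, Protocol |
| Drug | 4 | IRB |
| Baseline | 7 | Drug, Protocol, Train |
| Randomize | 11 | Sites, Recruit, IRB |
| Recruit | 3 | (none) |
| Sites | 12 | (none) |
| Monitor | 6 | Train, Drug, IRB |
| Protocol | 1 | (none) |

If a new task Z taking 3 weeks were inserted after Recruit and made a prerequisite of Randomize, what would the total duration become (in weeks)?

30

Originally the plan takes 30 weeks.
With Z inserted, Randomize now waits for max(Sites, Recruit, IRB, Z).
New critical path: Sites→Randomize→Enroll = 12+11+7 = 30 ⇒ 30 weeks.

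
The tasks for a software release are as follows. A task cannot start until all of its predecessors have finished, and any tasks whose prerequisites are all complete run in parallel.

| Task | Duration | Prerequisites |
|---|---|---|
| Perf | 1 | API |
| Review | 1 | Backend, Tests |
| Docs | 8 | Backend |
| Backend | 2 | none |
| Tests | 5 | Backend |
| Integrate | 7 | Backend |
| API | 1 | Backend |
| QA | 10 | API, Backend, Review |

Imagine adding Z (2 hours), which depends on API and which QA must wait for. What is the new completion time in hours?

18

Originally the job takes 18 hours.
With Z inserted, QA now waits for max(API, Backend, Review, Z).
New critical path: Backend→Tests→Review→QA = 2+5+1+10 = 18 ⇒ 18 hours.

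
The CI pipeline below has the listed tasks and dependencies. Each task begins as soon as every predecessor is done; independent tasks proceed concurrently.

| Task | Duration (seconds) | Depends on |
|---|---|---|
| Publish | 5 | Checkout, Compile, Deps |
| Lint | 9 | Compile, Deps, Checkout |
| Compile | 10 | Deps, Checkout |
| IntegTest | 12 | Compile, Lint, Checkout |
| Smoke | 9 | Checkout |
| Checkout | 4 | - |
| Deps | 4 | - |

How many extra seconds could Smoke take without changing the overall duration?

22

Checkout→Compile→Lint→IntegTest = 4+10+9+12 = 35 sets the makespan at 35 seconds.
Smoke finishes as early as 13 and must finish by 35.
So Smoke can slip 35 − 13 = 22 seconds.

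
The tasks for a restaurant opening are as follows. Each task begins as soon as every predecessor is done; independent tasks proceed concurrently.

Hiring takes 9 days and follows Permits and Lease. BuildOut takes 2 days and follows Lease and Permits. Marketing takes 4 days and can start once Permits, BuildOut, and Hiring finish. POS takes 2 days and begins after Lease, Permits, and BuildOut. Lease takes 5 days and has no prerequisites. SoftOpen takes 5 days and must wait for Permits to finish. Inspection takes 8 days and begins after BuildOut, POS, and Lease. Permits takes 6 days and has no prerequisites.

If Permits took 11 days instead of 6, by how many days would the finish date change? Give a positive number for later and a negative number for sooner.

5

The binding path is Permits→Hiring→Marketing = 6+9+4 = 19; finish at 19 days.
Permits lies on that path, so at 11 days the path becomes 24 days.
That remains the longest chain; total 24 days.
Change in finish: 24 − 19 = +5 days.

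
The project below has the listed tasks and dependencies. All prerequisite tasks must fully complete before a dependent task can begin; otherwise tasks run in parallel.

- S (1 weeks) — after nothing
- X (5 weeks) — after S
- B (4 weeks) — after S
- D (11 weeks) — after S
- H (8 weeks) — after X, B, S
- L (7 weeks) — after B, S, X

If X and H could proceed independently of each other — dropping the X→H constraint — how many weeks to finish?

Before: longest chain S→X→H = 1+5+8 = 14, finish 14.
Without X→H, H's earliest start moves from 6 to 5.
The longest chain is now S→X→L = 1+5+7 = 13, so the job takes 13 weeks.

13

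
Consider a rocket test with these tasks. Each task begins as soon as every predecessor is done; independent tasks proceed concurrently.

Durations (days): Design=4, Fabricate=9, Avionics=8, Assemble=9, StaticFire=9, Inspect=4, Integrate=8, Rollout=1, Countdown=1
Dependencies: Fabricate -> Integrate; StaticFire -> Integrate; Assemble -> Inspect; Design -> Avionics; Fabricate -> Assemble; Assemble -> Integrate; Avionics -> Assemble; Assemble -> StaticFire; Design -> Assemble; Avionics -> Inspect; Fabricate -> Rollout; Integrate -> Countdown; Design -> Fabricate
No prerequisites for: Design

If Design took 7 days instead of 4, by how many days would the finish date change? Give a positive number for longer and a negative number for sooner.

As given, the longest chain is Design→Fabricate→Assemble→StaticFire→Integrate→Countdown = 4+9+9+9+8+1 = 40, so the finish is 40 days.
Design lies on that path, so at 7 days the path becomes 43 days.
That remains the longest chain; total 43 days.
Change in finish: 43 − 40 = +3 days.

3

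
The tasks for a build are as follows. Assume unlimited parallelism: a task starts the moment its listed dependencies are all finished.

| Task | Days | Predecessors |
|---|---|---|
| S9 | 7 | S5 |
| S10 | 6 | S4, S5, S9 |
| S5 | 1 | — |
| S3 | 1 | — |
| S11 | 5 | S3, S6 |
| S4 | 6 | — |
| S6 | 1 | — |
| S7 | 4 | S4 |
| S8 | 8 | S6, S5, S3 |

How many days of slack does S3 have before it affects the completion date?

Critical path: S5→S9→S10 = 1+7+6 = 14, so the finish is 14 days.
Longest path through S3: 9 days (earliest finish 1, latest finish 6).
So S3 can slip 6 − 1 = 5 days.

5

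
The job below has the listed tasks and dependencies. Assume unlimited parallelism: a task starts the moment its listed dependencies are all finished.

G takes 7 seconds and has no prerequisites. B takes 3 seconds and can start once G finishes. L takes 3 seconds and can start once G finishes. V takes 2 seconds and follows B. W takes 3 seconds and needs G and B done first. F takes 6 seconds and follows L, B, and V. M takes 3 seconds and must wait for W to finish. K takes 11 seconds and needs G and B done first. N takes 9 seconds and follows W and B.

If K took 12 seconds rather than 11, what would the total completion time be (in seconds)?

22

Baseline: G→B→W→N = 7+3+3+9 = 22 → 22 seconds.
K is off the critical path — its longest chain is 21 seconds, giving 1 of slack.
The critical path is still G→B→W→N; finish is now 22 seconds.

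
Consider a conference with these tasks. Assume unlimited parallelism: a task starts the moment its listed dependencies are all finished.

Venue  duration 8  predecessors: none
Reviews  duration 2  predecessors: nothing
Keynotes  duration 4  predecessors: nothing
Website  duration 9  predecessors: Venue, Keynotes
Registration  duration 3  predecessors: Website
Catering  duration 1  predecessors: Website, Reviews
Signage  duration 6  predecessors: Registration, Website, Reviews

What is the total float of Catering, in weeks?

8

Critical path: Venue→Website→Registration→Signage = 8+9+3+6 = 26, so the finish is 26 weeks.
Longest path through Catering: 18 weeks (earliest finish 18, latest finish 26).
So Catering can slip 26 − 18 = 8 weeks.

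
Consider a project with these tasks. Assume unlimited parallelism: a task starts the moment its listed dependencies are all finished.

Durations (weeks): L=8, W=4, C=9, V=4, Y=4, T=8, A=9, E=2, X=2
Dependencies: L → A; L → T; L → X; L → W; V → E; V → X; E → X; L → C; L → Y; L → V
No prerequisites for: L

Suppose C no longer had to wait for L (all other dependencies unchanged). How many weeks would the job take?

With the dependency in place, L→C = 8+9 = 17 sets the finish at 17 weeks.
Without L→C, C's earliest start moves from 8 to 0.
The longest chain is now L→A = 8+9 = 17, so the job takes 17 weeks.

17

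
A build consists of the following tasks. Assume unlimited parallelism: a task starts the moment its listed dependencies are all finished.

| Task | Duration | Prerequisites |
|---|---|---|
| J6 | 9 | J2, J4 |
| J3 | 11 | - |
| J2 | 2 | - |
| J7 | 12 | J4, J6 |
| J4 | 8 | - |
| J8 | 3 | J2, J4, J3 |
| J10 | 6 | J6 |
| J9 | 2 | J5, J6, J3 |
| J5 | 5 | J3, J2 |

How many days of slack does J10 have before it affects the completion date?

6

The longest chain is J4→J6→J7 = 8+9+12 = 29; overall finish 29 days.
The longest chain containing J10 totals 23 days.
So J10 can slip 29 − 23 = 6 days.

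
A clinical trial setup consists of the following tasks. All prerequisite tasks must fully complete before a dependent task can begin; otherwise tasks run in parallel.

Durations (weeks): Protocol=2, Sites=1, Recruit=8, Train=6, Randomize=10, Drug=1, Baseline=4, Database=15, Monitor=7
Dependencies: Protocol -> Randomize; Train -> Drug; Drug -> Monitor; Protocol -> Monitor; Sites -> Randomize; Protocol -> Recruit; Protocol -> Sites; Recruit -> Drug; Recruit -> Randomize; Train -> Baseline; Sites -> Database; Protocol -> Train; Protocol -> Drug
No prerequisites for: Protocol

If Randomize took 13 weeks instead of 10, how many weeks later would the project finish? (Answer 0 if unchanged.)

3

Critical path before the change: Protocol→Recruit→Randomize = 2+8+10 = 20 giving 20 weeks.
Randomize lies on that path, so at 13 weeks the path becomes 23 weeks.
That remains the longest chain; total 23 weeks.
Change in finish: 23 − 20 = +3 weeks.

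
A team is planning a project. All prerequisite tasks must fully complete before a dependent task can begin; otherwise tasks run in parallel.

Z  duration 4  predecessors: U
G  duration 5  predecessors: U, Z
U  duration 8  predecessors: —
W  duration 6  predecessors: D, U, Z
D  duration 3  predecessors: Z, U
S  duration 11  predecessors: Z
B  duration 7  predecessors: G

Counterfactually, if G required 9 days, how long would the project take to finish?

28

As given, the longest chain is U→Z→G→B = 8+4+5+7 = 24, so the finish is 24 days.
G lies on that path, so at 9 days the path becomes 28 days.
That remains the longest chain; total 28 days.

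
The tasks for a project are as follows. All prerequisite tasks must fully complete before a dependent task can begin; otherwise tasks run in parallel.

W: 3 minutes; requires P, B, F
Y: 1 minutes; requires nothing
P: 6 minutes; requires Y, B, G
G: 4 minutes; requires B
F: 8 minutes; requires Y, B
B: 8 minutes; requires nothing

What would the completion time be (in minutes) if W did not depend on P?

19

With the dependency in place, B→G→P→W = 8+4+6+3 = 21 sets the finish at 21 minutes.
Without P→W, W's earliest start moves from 18 to 16.
The longest chain is now B→F→W = 8+8+3 = 19, so the plan takes 19 minutes.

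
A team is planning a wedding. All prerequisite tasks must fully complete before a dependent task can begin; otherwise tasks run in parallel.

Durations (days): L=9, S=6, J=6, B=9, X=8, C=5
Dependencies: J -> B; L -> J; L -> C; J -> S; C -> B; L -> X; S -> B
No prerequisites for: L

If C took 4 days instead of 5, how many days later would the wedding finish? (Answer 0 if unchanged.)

0

As given, the longest chain is L→J→S→B = 9+6+6+9 = 30, so the finish is 30 days.
C is off the critical path — its longest chain is 23 days, giving 7 of slack.
The critical path is still L→J→S→B; finish is now 30 days.
Change in finish: 30 − 30 = +0 days.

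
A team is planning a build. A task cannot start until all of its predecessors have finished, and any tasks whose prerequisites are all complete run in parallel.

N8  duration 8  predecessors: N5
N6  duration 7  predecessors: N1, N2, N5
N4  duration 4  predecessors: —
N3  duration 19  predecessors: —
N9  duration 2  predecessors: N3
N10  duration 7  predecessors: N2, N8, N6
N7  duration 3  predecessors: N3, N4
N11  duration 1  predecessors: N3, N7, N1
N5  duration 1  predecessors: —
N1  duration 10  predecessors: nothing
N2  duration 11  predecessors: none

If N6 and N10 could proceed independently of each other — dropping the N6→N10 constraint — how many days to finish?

Original critical path: N2→N6→N10 = 11+7+7 = 25 ⇒ 25 days.
Without N6→N10, N10's earliest start moves from 18 to 11.
The longest chain is now N3→N7→N11 = 19+3+1 = 23, so the job takes 23 days.

23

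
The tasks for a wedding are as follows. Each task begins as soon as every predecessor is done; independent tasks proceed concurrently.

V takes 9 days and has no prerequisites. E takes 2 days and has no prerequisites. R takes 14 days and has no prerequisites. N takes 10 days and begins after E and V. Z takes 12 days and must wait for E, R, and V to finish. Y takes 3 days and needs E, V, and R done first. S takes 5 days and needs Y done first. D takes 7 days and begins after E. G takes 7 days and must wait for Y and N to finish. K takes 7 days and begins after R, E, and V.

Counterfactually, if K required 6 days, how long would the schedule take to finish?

26

Actual critical path: V→N→G = 9+10+7 = 26 ⇒ 26 days.
K is off the critical path — its longest chain is 21 days, giving 5 of slack.
The critical path is still V→N→G; finish is now 26 days.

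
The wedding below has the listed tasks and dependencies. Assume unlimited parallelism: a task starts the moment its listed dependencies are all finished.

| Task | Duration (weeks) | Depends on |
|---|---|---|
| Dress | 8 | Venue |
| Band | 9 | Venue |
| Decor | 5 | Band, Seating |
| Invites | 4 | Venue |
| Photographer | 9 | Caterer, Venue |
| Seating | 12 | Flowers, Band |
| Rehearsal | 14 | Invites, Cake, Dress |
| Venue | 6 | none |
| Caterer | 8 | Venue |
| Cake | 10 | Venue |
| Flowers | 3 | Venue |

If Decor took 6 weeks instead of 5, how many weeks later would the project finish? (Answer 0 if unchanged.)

The binding path is Venue→Band→Seating→Decor = 6+9+12+5 = 32; finish at 32 weeks.
Decor is on the critical path; changing it to 6 makes that path 33 weeks.
No other chain overtakes it, so the finish is 33 weeks.
Change in finish: 33 − 32 = +1 weeks.

1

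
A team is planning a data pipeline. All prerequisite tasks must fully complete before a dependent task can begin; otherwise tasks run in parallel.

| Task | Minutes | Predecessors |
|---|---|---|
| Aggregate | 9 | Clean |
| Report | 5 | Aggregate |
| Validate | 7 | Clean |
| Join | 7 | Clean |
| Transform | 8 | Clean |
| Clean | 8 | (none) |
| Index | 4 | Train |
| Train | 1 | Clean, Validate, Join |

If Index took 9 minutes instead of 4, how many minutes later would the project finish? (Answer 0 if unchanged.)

3

Critical path before the change: Clean→Aggregate→Report = 8+9+5 = 22 giving 22 minutes.
Index is off the critical path — its longest chain is 20 minutes, giving 2 of slack.
Now Clean→Validate→Train→Index = 8+7+1+9 = 25 is longest, so the finish becomes 25 minutes.
Change in finish: 25 − 22 = +3 minutes.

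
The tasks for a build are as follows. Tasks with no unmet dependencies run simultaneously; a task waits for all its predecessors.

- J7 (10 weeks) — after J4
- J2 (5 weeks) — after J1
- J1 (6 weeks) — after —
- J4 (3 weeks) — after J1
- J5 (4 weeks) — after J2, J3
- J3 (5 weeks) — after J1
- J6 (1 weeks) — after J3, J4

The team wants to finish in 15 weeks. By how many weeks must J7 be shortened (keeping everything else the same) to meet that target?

Current finish: 19 weeks; target: 15.
J7 is on every critical path, so each week cut from J7 cuts the finish by one (this holds down to a finish of 15).
Need 19 − 15 = 4 weeks off J7 → J7 becomes 6 weeks, finish becomes 15.

4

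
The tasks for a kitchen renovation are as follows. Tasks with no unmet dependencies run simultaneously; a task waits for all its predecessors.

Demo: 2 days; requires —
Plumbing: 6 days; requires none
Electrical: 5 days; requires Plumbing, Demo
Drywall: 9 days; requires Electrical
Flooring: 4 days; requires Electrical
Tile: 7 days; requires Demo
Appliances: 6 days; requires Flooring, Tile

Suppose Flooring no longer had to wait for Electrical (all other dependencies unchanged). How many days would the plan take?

Original critical path: Plumbing→Electrical→Flooring→Appliances = 6+5+4+6 = 21 ⇒ 21 days.
Without Electrical→Flooring, Flooring's earliest start moves from 11 to 0.
New critical path: Plumbing→Electrical→Drywall = 6+5+9 = 20 ⇒ 20 days.

20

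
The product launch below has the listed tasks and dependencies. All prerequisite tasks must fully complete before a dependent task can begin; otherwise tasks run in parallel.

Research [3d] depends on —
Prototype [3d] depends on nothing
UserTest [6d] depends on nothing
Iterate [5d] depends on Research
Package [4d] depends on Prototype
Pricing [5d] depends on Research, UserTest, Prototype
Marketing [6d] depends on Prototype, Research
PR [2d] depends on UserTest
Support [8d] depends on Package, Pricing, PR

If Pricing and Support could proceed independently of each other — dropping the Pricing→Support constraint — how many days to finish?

16

Before: longest chain UserTest→Pricing→Support = 6+5+8 = 19, finish 19.
Without Pricing→Support, Support's earliest start moves from 11 to 8.
New critical path: UserTest→PR→Support = 6+2+8 = 16 ⇒ 16 days.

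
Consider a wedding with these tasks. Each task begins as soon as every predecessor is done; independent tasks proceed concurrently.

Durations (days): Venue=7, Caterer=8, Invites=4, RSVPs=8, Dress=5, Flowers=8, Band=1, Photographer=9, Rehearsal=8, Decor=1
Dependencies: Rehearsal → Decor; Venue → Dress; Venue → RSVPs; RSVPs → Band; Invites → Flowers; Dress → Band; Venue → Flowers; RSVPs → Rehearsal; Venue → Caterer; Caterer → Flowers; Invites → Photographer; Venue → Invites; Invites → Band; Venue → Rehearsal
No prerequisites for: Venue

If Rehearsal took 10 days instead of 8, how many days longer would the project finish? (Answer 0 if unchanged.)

Actual critical path: Venue→RSVPs→Rehearsal→Decor = 7+8+8+1 = 24 ⇒ 24 days.
Rehearsal is on the critical path; changing it to 10 makes that path 26 days.
That remains the longest chain; total 26 days.
Change in finish: 26 − 24 = +2 days.

2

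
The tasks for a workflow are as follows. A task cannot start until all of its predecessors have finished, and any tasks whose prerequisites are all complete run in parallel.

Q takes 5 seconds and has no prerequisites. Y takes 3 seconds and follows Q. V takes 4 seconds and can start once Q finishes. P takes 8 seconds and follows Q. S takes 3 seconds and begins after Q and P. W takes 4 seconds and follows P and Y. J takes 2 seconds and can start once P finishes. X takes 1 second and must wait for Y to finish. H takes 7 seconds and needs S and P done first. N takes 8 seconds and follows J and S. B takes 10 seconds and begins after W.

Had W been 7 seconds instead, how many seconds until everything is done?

30

Critical path before the change: Q→P→W→B = 5+8+4+10 = 27 giving 27 seconds.
Since W is critical, the +3 change carries straight to that chain (now 30 seconds).
No other chain overtakes it, so the finish is 30 seconds.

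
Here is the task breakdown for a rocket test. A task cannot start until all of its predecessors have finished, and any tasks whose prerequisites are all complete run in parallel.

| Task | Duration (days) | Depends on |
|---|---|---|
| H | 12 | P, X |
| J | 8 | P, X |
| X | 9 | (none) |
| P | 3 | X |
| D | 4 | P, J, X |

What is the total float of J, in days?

0

Critical path: X→P→J→D = 9+3+8+4 = 24, so the finish is 24 days.
J finishes as early as 20 and must finish by 20.
Slack of J = 12 − 12 = 0 days.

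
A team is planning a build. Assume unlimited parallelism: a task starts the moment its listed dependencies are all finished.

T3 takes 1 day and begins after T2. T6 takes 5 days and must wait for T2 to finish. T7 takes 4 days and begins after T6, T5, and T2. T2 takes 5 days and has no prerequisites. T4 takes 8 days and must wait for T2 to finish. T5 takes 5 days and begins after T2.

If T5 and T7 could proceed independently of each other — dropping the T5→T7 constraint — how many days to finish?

With the dependency in place, T2→T5→T7 = 5+5+4 = 14 sets the finish at 14 days.
Dropping T5→T7 doesn't change T7's earliest start (10); another predecessor still binds.
New critical path: T2→T6→T7 = 5+5+4 = 14 ⇒ 14 days.

14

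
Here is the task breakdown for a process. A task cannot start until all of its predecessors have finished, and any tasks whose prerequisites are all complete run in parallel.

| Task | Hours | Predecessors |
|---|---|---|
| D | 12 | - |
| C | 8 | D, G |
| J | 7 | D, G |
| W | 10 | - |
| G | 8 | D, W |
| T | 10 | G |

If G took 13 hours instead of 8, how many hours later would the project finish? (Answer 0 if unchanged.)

5

Baseline: D→G→T = 12+8+10 = 30 → 30 hours.
G is on the critical path; changing it to 13 makes that path 35 hours.
That remains the longest chain; total 35 hours.
Change in finish: 35 − 30 = +5 hours.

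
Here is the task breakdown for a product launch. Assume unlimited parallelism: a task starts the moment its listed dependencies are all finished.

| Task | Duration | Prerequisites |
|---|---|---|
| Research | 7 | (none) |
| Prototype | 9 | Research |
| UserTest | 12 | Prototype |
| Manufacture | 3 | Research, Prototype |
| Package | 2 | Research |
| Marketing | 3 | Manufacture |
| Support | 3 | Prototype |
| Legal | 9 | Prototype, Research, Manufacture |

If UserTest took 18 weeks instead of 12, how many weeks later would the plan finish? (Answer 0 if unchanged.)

6

Critical path before the change: Research→Prototype→UserTest = 7+9+12 = 28 giving 28 weeks.
UserTest lies on that path, so at 18 weeks the path becomes 34 weeks.
The critical path is still Research→Prototype→UserTest; finish is now 34 weeks.
Change in finish: 34 − 28 = +6 weeks.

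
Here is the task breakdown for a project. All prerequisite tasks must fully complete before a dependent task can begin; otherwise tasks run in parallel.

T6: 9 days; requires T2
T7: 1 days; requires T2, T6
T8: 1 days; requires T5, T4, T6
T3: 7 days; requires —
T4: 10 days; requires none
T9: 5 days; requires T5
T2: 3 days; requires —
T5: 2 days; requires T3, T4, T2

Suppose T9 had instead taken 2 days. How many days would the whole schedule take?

Actual critical path: T4→T5→T9 = 10+2+5 = 17 ⇒ 17 days.
T9 is on the critical path; changing it to 2 makes that path 14 days.
That remains the longest chain; total 14 days.

14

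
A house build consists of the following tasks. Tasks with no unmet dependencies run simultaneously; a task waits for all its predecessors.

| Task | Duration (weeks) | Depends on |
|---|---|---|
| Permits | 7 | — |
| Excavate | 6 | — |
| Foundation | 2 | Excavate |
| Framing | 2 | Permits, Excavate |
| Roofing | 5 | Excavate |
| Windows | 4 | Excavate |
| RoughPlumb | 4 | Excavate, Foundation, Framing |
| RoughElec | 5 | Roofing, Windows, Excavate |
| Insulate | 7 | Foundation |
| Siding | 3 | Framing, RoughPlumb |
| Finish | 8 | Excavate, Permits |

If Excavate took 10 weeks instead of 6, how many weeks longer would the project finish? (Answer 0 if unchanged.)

Actual critical path: Excavate→Roofing→RoughElec = 6+5+5 = 16 ⇒ 16 weeks.
Excavate is on the critical path; changing it to 10 makes that path 20 weeks.
That remains the longest chain; total 20 weeks.
Change in finish: 20 − 16 = +4 weeks.

4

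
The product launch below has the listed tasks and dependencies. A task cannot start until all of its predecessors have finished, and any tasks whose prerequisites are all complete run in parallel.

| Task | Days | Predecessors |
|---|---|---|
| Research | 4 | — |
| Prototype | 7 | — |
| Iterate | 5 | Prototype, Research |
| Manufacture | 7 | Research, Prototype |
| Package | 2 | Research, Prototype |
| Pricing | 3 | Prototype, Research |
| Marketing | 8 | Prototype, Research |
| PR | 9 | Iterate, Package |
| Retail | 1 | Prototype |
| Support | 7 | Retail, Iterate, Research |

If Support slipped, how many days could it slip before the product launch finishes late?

Critical path: Prototype→Iterate→PR = 7+5+9 = 21, so the finish is 21 days.
The longest chain containing Support totals 19 days.
So Support can slip 21 − 19 = 2 days.

2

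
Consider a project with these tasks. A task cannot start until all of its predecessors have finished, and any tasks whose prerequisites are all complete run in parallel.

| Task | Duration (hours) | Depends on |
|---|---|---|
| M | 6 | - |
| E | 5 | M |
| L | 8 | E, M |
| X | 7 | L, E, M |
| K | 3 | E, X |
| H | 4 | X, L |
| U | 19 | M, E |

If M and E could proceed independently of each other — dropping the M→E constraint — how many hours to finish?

25

Original critical path: M→E→L→X→H = 6+5+8+7+4 = 30 ⇒ 30 hours.
Without M→E, E's earliest start moves from 6 to 0.
New critical path: M→L→X→H = 6+8+7+4 = 25 ⇒ 25 hours.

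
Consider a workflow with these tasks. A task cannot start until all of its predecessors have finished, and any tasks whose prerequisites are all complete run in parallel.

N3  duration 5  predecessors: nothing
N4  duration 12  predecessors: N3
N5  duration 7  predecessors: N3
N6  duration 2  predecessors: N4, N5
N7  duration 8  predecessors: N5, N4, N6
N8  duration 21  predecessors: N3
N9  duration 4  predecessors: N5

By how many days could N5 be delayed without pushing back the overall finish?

5

The longest chain is N3→N4→N6→N7 = 5+12+2+8 = 27; overall finish 27 days.
N5 finishes as early as 12 and must finish by 17.
So N5 can slip 17 − 12 = 5 days.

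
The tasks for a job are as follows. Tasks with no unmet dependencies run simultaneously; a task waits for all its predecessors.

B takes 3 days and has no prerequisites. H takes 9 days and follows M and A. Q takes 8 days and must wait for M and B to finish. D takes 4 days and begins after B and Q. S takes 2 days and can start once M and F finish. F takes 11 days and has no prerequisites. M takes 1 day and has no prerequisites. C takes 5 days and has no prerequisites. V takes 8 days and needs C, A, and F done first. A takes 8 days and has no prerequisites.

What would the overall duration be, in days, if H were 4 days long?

As given, the longest chain is F→V = 11+8 = 19, so the finish is 19 days.
H has 2 days of float (longest path through it is 17).
The critical path is still F→V; finish is now 19 days.

19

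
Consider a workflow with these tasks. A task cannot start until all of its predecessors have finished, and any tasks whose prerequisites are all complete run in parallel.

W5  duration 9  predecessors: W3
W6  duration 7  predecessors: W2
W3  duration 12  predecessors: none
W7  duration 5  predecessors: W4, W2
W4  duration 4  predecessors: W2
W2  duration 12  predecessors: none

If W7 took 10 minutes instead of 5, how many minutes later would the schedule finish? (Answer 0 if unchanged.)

As given, the longest chain is W2→W4→W7 = 12+4+5 = 21, so the finish is 21 minutes.
W7 lies on that path, so at 10 minutes the path becomes 26 minutes.
No other chain overtakes it, so the finish is 26 minutes.
Change in finish: 26 − 21 = +5 minutes.

5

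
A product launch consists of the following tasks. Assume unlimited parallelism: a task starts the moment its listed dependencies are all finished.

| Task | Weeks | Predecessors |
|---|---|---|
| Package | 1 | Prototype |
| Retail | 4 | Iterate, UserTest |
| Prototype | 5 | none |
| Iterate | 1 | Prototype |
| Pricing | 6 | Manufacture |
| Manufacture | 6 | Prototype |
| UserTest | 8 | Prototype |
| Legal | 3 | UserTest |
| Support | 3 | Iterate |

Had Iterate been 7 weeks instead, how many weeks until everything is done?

Actual critical path: Prototype→UserTest→Retail = 5+8+4 = 17 ⇒ 17 weeks.
Iterate is off the critical path — its longest chain is 10 weeks, giving 7 of slack.
That remains the longest chain; total 17 weeks.

17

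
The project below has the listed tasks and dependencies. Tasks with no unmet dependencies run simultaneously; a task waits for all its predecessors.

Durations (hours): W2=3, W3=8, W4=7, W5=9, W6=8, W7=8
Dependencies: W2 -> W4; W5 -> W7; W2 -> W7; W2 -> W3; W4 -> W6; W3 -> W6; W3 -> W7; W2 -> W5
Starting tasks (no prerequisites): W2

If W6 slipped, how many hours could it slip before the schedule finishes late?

The longest chain is W2→W5→W7 = 3+9+8 = 20; overall finish 20 hours.
The longest chain containing W6 totals 19 hours.
Slack of W6 = 12 − 11 = 1 hour.

1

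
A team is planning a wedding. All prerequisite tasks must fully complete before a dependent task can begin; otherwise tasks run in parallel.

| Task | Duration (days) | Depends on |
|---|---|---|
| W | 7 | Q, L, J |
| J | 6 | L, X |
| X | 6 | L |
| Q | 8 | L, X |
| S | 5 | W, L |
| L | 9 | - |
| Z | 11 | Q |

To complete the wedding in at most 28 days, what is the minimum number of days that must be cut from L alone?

Current finish: 35 days; target: 28.
L is on every critical path, so each day cut from L cuts the finish by one (this holds down to a finish of 27).
Need 35 − 28 = 7 days off L → L becomes 2 days, finish becomes 28.

7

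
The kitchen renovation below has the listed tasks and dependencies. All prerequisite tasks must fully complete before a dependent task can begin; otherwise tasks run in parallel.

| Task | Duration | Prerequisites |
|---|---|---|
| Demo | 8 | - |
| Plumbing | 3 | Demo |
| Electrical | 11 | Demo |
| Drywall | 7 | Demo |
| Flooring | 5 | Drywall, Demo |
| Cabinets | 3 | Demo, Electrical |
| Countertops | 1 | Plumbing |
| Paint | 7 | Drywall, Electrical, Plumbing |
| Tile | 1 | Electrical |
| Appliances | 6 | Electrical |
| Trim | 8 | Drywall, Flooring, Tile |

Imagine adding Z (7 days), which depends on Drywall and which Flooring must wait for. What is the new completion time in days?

35

Originally the project takes 28 days.
With Z inserted, Flooring now waits for max(Drywall, Demo, Z).
New critical path: Demo→Drywall→Z→Flooring→Trim = 8+7+7+5+8 = 35 ⇒ 35 days.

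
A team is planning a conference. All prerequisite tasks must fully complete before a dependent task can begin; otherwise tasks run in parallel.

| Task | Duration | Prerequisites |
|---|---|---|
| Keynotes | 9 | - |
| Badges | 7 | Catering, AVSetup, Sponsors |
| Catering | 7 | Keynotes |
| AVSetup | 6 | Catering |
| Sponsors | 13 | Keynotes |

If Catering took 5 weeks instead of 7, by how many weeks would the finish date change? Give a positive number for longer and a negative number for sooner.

0

As given, the longest chain is Keynotes→Catering→AVSetup→Badges = 9+7+6+7 = 29, so the finish is 29 weeks.
Catering is on the critical path; changing it to 5 makes that path 27 weeks.
New critical path: Keynotes→Sponsors→Badges = 9+13+7 = 29 ⇒ 29 weeks.
Change in finish: 29 − 29 = +0 weeks.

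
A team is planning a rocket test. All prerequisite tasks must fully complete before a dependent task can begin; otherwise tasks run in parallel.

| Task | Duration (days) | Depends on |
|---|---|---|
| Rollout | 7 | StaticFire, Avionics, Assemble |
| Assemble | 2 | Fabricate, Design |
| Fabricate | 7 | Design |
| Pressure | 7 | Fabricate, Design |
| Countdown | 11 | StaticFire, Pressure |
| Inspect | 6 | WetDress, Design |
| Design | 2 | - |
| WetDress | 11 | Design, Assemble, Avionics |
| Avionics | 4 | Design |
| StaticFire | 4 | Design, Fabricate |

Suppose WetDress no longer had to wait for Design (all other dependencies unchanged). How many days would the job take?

Before: longest chain Design→Fabricate→Assemble→WetDress→Inspect = 2+7+2+11+6 = 28, finish 28.
Dropping Design→WetDress doesn't change WetDress's earliest start (11); another predecessor still binds.
New critical path: Design→Fabricate→Assemble→WetDress→Inspect = 2+7+2+11+6 = 28 ⇒ 28 days.

28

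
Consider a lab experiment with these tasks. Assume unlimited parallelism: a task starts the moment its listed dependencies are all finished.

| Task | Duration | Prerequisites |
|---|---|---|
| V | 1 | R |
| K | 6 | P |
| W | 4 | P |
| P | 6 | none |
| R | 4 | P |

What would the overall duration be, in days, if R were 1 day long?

12

As given, the longest chain is P→K = 6+6 = 12, so the finish is 12 days.
R is off the critical path — its longest chain is 11 days, giving 1 of slack.
The critical path is still P→K; finish is now 12 days.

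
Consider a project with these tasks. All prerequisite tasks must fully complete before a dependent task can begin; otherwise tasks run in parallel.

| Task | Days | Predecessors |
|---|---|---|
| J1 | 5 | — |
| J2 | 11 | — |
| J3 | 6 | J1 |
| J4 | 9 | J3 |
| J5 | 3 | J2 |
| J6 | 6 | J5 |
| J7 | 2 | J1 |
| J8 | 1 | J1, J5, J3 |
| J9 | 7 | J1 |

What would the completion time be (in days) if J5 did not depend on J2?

20

With the dependency in place, J1→J3→J4 = 5+6+9 = 20 sets the finish at 20 days.
Without J2→J5, J5's earliest start moves from 11 to 0.
New critical path: J1→J3→J4 = 5+6+9 = 20 ⇒ 20 days.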